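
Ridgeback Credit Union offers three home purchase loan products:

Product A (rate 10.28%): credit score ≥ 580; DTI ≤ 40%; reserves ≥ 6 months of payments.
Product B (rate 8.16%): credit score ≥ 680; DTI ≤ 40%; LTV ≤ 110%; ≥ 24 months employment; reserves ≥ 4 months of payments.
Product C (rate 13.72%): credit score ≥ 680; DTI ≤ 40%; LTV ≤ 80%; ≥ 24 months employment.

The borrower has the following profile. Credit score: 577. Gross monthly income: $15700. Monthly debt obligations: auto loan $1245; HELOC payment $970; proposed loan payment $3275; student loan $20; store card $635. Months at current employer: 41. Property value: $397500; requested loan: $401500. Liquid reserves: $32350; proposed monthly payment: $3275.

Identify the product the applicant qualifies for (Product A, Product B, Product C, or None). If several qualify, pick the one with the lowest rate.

Total debts = (1,245 + 970 + 3,275 + 20 + 635) = 6,145; DTI = 6,145/15,700 = 39.1%.
LTV = 401,500/397,500 = 101%.
Reserves = 32,350/3,275 = 9.9 months.
Product A: score 577 < 580; DTI 39.1% ≤ 40%; reserves 9.9 ≥ 6 mo → does not qualify.
Product B: score 577 < 680; DTI 39.1% ≤ 40%; LTV 101% ≤ 110%; employment 41 ≥ 24 mo; reserves 9.9 ≥ 4 mo → does not qualify.
Product C: score 577 < 680; DTI 39.1% ≤ 40%; LTV 101% > 80%; employment 41 ≥ 24 mo → does not qualify.

None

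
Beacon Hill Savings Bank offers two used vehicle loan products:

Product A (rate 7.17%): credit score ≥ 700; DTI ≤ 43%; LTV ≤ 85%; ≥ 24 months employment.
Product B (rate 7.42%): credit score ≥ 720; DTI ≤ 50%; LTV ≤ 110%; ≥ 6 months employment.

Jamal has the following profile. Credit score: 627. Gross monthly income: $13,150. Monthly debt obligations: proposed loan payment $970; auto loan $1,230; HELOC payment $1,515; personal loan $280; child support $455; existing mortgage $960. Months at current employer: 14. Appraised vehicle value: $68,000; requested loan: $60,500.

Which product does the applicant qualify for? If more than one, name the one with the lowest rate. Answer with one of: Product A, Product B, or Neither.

Neither

Total debts = (970 + 1,230 + 1,515 + 280 + 455 + 960) = 5,410; DTI = 5,410/13,150 = 41.1%.
LTV = 60,500/68,000 = 89%.
Product A: score 627 < 700; DTI 41.1% ≤ 43%; LTV 89% > 85%; employment 14 < 24 mo → does not qualify.
Product B: score 627 < 720; DTI 41.1% ≤ 50%; LTV 89% ≤ 110%; employment 14 ≥ 6 mo → does not qualify.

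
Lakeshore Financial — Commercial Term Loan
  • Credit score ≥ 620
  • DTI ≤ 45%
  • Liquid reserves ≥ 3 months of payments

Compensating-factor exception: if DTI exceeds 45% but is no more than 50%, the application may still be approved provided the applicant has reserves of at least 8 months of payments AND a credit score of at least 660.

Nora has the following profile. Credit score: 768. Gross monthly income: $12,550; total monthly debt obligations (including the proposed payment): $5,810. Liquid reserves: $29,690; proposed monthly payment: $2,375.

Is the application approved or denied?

Credit score 768 ≥ 620 (meets base)
DTI = 5,810/12,550 = 46.3% > 45% — standard DTI limit exceeded.
Liquid reserves cover 29,690/2,375 = 12.5 months — ≥ 3 required
DTI 46.3% is within the 45%–50% exception band; checking compensating factors.
Override check — reserves: 12.5 mo (ok); score: 768 (ok).
Both compensating conditions met → exception applies.

Approved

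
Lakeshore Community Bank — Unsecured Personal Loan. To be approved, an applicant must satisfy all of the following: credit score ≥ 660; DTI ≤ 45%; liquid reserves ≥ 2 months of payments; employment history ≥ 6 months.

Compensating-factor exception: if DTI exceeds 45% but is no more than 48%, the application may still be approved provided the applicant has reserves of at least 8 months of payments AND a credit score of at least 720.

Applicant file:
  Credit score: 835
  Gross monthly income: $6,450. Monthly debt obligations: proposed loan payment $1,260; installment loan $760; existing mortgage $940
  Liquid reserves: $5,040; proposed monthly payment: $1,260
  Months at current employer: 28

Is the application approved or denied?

Credit score 835 ≥ 660 (meets base)
Total debts = (1,260 + 760 + 940) = 2,960. DTI = 2,960/6,450 = 45.9% > 45% — standard DTI limit exceeded.
Reserves: 5,040 ÷ 1,260 = 4.0 months (meets 2-month minimum)
Employment 28 ≥ 6 months
45.9% falls in the override range (45%–48%), so the compensating-factor test applies.
Override check — reserves: 4.0 mo (short of 8); score: 835 (ok).
Override conditions not both satisfied; exception does not apply.

Denied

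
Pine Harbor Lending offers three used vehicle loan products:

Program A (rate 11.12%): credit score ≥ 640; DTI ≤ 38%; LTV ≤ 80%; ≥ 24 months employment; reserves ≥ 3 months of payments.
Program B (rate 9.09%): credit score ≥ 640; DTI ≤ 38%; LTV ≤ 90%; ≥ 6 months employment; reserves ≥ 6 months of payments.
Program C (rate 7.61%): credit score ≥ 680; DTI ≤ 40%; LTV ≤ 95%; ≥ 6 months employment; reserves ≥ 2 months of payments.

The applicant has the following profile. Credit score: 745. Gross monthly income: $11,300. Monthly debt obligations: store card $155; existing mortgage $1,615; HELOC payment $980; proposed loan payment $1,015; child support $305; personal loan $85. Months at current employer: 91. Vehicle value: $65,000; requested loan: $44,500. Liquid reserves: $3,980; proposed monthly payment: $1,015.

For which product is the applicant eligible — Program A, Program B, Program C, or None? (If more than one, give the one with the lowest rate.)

Total debts = (155 + 1,615 + 980 + 1,015 + 305 + 85) = 4,155; DTI = 4,155/11,300 = 36.8%.
LTV = 44,500/65,000 = 68.5%.
Reserves = 3,980/1,015 = 3.9 months.
Program A: score 745 ≥ 640; DTI 36.8% ≤ 38%; LTV 68.5% ≤ 80%; employment 91 ≥ 24 mo; reserves 3.9 ≥ 3 mo → qualifies.
Program B: score 745 ≥ 640; DTI 36.8% ≤ 38%; LTV 68.5% ≤ 90%; employment 91 ≥ 6 mo; reserves 3.9 < 6 mo → does not qualify.
Program C: score 745 ≥ 680; DTI 36.8% ≤ 40%; LTV 68.5% ≤ 95%; employment 91 ≥ 6 mo; reserves 3.9 ≥ 2 mo → qualifies.
Qualifying: Program A, Program C. Lowest rate is 7.61% → Program C.

Program C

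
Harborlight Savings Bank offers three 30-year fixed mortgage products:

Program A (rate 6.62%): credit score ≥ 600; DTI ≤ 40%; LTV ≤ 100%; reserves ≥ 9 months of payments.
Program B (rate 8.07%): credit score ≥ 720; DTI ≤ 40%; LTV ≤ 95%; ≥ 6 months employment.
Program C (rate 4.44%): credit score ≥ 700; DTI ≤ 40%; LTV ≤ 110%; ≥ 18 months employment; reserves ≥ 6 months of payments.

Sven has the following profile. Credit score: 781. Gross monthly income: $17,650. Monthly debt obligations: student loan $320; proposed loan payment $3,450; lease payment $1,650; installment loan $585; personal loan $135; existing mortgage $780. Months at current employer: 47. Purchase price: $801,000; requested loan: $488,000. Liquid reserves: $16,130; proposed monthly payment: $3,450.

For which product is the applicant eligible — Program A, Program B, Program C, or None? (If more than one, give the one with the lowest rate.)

Total debts = (320 + 3,450 + 1,650 + 585 + 135 + 780) = 6,920; DTI = 6,920/17,650 = 39.2%.
LTV = 488,000/801,000 = 60.9%.
Reserves = 16,130/3,450 = 4.7 months.
Program A: score 781 ≥ 600; DTI 39.2% ≤ 40%; LTV 60.9% ≤ 100%; reserves 4.7 < 9 mo → does not qualify.
Program B: score 781 ≥ 720; DTI 39.2% ≤ 40%; LTV 60.9% ≤ 95%; employment 47 ≥ 6 mo → qualifies.
Program C: score 781 ≥ 700; DTI 39.2% ≤ 40%; LTV 60.9% ≤ 110%; employment 47 ≥ 18 mo; reserves 4.7 < 6 mo → does not qualify.

Program B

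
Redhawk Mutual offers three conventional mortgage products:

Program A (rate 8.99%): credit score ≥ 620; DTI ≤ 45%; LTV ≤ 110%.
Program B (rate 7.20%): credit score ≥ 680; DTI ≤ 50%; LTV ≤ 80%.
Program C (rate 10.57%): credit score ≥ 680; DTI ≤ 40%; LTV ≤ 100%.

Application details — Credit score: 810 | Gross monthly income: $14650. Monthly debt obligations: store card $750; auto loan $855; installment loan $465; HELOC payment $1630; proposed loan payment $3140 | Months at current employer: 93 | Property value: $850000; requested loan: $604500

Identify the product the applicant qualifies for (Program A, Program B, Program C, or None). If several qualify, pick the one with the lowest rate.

Program B

Total debts = (750 + 855 + 465 + 1,630 + 3,140) = 6,840; DTI = 6,840/14,650 = 46.7%.
LTV = 604,500/850,000 = 71.1%.
Program A: score 810 ≥ 620; DTI 46.7% > 45%; LTV 71.1% ≤ 110% → does not qualify.
Program B: score 810 ≥ 680; DTI 46.7% ≤ 50%; LTV 71.1% ≤ 80% → qualifies.
Program C: score 810 ≥ 680; DTI 46.7% > 40%; LTV 71.1% ≤ 100% → does not qualify.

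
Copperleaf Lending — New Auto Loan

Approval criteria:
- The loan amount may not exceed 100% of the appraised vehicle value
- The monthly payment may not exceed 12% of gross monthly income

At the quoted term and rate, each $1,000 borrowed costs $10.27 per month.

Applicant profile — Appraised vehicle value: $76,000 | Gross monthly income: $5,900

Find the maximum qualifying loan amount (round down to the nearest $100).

$68,900

Payment cap: 12% × $5,900 = $708/month.
At $10.27 per $1,000, that supports 708/10.27 × 1,000 ≈ $68,938 → $68,900.
LTV cap: 100% × $76,000 = $76,000 → $76,000.
Binding constraint: payment-to-income.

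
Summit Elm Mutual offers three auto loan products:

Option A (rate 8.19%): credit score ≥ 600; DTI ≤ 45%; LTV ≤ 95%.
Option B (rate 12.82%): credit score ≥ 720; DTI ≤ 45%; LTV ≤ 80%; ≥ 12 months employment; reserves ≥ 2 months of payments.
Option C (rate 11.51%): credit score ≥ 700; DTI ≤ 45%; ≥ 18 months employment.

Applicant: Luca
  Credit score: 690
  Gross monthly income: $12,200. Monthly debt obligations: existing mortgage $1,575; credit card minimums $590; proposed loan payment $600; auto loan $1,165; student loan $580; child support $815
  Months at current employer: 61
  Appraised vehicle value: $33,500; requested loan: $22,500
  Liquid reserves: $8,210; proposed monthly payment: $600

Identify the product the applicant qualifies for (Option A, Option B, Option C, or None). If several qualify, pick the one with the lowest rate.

Option A

Total debts = (1,575 + 590 + 600 + 1,165 + 580 + 815) = 5,325; DTI = 5,325/12,200 = 43.6%.
LTV = 22,500/33,500 = 67.2%.
Reserves = 8,210/600 = 13.7 months.
Option A: score 690 ≥ 600; DTI 43.6% ≤ 45%; LTV 67.2% ≤ 95% → qualifies.
Option B: score 690 < 720; DTI 43.6% ≤ 45%; LTV 67.2% ≤ 80%; employment 61 ≥ 12 mo; reserves 13.7 ≥ 2 mo → does not qualify.
Option C: score 690 < 700; DTI 43.6% ≤ 45%; employment 61 ≥ 18 mo → does not qualify.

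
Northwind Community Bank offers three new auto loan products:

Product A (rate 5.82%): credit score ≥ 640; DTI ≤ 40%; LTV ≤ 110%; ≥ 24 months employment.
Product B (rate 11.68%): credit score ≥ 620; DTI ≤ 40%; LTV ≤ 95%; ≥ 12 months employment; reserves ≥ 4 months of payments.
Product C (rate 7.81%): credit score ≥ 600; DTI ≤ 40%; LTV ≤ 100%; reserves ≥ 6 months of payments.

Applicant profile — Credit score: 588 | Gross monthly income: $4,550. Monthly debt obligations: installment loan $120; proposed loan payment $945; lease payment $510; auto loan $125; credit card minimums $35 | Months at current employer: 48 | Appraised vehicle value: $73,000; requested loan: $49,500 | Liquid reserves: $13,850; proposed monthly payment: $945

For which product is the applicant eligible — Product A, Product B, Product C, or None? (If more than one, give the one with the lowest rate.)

None

Total debts = (120 + 945 + 510 + 125 + 35) = 1,735; DTI = 1,735/4,550 = 38.1%.
LTV = 49,500/73,000 = 67.8%.
Reserves = 13,850/945 = 14.7 months.
Product A: score 588 < 640; DTI 38.1% ≤ 40%; LTV 67.8% ≤ 110%; employment 48 ≥ 24 mo → does not qualify.
Product B: score 588 < 620; DTI 38.1% ≤ 40%; LTV 67.8% ≤ 95%; employment 48 ≥ 12 mo; reserves 14.7 ≥ 4 mo → does not qualify.
Product C: score 588 < 600; DTI 38.1% ≤ 40%; LTV 67.8% ≤ 100%; reserves 14.7 ≥ 6 mo → does not qualify.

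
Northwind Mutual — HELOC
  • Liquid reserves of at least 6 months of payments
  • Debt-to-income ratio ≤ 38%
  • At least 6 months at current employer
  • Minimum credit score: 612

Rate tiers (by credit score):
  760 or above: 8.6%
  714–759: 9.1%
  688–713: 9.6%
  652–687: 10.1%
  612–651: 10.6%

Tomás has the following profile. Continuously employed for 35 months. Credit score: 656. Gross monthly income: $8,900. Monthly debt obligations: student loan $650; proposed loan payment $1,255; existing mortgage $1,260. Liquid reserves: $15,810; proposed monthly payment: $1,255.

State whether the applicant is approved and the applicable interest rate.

Approved at 10.1%

Credit score 656 ≥ 612 (meets minimum)
Total monthly debts = (650 + 1,255 + 1,260) = 3,165. Debt-to-income = 3,165/8,900 = 35.6% — meets 38% limit
Employment 35 ≥ 6 months
Reserves: 15,810 ÷ 1,255 = 12.6 months (meets 6-month minimum)
All requirements met. Score 656 falls in the 652–687 tier → 10.1%.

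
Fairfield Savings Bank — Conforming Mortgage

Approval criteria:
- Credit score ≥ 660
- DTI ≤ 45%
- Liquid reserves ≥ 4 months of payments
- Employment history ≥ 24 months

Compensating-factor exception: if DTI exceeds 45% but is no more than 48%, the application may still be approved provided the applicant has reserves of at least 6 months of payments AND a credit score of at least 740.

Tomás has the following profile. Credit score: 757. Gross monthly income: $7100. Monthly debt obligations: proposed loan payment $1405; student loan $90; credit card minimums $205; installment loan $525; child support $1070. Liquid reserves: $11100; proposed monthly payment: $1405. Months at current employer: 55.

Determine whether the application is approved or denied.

Approved

Credit score 757 ≥ 660 (meets base)
Total debts = (1,405 + 90 + 205 + 525 + 1,070) = 3,295. DTI = 3,295/7,100 = 46.4% > 45% — standard DTI limit exceeded.
Reserves: 11,100 ÷ 1,405 = 7.9 months (meets 4-month minimum)
Employment 55 ≥ 24 months
46.4% falls in the override range (45%–48%), so the compensating-factor test applies.
Override check — reserves: 7.9 mo (ok); score: 757 (ok).
Both compensating conditions met → exception applies.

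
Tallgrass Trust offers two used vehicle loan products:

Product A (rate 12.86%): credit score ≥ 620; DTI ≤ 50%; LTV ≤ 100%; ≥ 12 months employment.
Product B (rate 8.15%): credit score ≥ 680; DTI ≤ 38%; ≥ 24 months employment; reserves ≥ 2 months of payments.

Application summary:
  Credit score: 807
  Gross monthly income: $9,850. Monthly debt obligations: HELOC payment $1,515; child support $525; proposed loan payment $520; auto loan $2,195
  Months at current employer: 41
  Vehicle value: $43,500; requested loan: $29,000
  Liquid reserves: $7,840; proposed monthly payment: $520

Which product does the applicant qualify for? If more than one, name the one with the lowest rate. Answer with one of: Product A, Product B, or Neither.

Total debts = (1,515 + 525 + 520 + 2,195) = 4,755; DTI = 4,755/9,850 = 48.3%.
LTV = 29,000/43,500 = 66.7%.
Reserves = 7,840/520 = 15.1 months.
Product A: score 807 ≥ 620; DTI 48.3% ≤ 50%; LTV 66.7% ≤ 100%; employment 41 ≥ 12 mo → qualifies.
Product B: score 807 ≥ 680; DTI 48.3% > 38%; employment 41 ≥ 24 mo; reserves 15.1 ≥ 2 mo → does not qualify.

Product A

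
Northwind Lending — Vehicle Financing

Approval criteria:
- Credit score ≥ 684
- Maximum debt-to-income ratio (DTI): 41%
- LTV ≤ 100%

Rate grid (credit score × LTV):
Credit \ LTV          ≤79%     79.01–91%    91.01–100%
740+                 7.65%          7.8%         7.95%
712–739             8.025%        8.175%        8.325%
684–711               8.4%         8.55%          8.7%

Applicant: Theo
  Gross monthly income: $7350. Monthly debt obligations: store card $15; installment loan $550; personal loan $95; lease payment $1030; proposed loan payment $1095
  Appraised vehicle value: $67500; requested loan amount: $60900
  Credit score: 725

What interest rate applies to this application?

8.175%

Credit score 725 ≥ 684; Total monthly debts = (15 + 550 + 95 + 1,030 + 1,095) = 2,785. DTI: 2,785 ÷ 7,350 = 37.9%, within the 41% cap
Loan-to-value = 60,900/67,500 = 90.2% — pass (100% max)
Score 725 is in the 712–739 band; LTV 90.2% is in the 79.01–91% band → 8.175%.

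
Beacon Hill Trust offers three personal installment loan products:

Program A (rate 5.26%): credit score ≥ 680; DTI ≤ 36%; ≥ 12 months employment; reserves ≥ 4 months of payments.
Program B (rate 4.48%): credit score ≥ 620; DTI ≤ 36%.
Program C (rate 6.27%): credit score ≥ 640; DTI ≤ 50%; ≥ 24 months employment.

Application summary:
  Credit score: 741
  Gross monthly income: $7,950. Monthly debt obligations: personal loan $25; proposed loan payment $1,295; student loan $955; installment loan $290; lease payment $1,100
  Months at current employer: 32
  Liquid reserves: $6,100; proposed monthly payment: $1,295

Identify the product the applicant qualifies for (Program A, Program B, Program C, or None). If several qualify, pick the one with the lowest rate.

Total debts = (25 + 1,295 + 955 + 290 + 1,100) = 3,665; DTI = 3,665/7,950 = 46.1%.
Reserves = 6,100/1,295 = 4.7 months.
Program A: score 741 ≥ 680; DTI 46.1% > 36%; employment 32 ≥ 12 mo; reserves 4.7 ≥ 4 mo → does not qualify.
Program B: score 741 ≥ 620; DTI 46.1% > 36% → does not qualify.
Program C: score 741 ≥ 640; DTI 46.1% ≤ 50%; employment 32 ≥ 24 mo → qualifies.

Program C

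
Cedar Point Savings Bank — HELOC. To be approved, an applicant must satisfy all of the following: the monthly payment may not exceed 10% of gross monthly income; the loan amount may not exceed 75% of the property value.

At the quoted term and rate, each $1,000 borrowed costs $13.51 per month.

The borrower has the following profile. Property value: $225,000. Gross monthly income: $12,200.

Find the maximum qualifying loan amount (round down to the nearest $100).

$90,300

Payment cap: 10% × $12,200 = $1,220/month.
At $13.51 per $1,000, that supports 1,220/13.51 × 1,000 ≈ $90,303 → $90,300.
LTV cap: 75% × $225,000 = $168,750 → $168,700.
Binding constraint: payment-to-income.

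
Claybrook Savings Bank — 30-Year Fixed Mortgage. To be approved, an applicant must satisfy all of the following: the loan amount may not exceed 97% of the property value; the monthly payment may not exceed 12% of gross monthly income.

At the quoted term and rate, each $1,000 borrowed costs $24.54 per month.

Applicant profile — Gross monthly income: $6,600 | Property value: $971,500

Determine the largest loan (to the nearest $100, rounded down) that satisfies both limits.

Payment cap: 12% × $6,600 = $792/month.
At $24.54 per $1,000, that supports 792/24.54 × 1,000 ≈ $32,273 → $32,200.
LTV cap: 97% × $971,500 = $942,355 → $942,300.
Binding constraint: payment-to-income.

$32,200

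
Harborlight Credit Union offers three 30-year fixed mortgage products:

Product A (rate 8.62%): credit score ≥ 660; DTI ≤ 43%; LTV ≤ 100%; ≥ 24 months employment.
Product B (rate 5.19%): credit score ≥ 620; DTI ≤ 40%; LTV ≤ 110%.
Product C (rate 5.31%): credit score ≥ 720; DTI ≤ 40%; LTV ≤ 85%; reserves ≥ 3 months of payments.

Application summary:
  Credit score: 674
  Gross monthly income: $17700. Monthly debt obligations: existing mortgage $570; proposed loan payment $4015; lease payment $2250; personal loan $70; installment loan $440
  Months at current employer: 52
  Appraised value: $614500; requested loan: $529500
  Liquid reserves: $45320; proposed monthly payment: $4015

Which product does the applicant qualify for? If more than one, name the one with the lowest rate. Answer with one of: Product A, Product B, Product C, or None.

Total debts = (570 + 4,015 + 2,250 + 70 + 440) = 7,345; DTI = 7,345/17,700 = 41.5%.
LTV = 529,500/614,500 = 86.2%.
Reserves = 45,320/4,015 = 11.3 months.
Product A: score 674 ≥ 660; DTI 41.5% ≤ 43%; LTV 86.2% ≤ 100%; employment 52 ≥ 24 mo → qualifies.
Product B: score 674 ≥ 620; DTI 41.5% > 40%; LTV 86.2% ≤ 110% → does not qualify.
Product C: score 674 < 720; DTI 41.5% > 40%; LTV 86.2% > 85%; reserves 11.3 ≥ 3 mo → does not qualify.

Product A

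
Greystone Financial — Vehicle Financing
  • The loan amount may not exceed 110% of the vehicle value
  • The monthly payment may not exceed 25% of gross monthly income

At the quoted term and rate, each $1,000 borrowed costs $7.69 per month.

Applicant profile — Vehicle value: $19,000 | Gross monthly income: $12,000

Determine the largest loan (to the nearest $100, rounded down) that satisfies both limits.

$20,900

Payment cap: 25% × $12,000 = $3,000/month.
At $7.69 per $1,000, that supports 3,000/7.69 × 1,000 ≈ $390,117 → $390,100.
LTV cap: 110% × $19,000 = $20,900 → $20,900.
Binding constraint: loan-to-value.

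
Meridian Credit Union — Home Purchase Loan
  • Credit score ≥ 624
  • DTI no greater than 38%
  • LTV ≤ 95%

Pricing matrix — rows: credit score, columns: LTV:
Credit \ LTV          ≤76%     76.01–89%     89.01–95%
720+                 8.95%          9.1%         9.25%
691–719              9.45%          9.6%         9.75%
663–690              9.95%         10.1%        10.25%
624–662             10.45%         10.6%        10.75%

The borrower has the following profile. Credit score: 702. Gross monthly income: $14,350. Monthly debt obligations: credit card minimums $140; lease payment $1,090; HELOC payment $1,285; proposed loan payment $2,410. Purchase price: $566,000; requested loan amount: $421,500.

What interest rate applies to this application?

9.45%

Credit score 702 ≥ 624; Total monthly debts = (140 + 1,090 + 1,285 + 2,410) = 4,925. Debt-to-income = 4,925/14,350 = 34.3% — meets 38% limit
Loan-to-value = 421,500/566,000 = 74.5% — pass (95% max)
Row: 702 falls in 691–719. Column: 74.5% falls in ≤76%. Rate = 9.45%.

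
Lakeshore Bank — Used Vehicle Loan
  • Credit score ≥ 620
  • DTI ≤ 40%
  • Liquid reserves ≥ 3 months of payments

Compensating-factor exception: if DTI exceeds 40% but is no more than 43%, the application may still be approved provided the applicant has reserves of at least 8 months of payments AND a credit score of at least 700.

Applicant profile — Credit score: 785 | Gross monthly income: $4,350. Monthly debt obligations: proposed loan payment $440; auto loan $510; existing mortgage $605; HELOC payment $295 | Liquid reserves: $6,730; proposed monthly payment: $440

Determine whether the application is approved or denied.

Credit score 785 ≥ 620 (meets base)
Total debts = (440 + 510 + 605 + 295) = 1,850. DTI = 1,850/4,350 = 42.5% > 40% — standard DTI limit exceeded.
Liquid reserves cover 6,730/440 = 15.3 months — ≥ 3 required
42.5% falls in the override range (40%–43%), so the compensating-factor test applies.
Reserves 15.3 ≥ 8 months; credit score 785 ≥ 700.
Both override conditions satisfied; DTI exception granted.

Approved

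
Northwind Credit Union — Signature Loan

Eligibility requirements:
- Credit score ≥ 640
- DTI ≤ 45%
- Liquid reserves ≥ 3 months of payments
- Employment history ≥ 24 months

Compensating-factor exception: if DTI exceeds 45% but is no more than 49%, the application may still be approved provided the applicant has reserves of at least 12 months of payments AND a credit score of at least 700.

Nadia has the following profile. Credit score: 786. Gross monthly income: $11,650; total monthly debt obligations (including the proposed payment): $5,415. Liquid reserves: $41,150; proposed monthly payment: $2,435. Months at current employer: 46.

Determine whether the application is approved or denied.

Credit score 786 ≥ 640 (meets base)
DTI: 5,415 ÷ 11,650 = 46.5%, over the 45% base limit.
Reserves: 41,150 ÷ 2,435 = 16.9 months (meets 3-month minimum)
Employment 46 ≥ 24 months
46.5% falls in the override range (45%–49%), so the compensating-factor test applies.
Override check — reserves: 16.9 mo (ok); score: 786 (ok).
Both compensating conditions met → exception applies.

Approved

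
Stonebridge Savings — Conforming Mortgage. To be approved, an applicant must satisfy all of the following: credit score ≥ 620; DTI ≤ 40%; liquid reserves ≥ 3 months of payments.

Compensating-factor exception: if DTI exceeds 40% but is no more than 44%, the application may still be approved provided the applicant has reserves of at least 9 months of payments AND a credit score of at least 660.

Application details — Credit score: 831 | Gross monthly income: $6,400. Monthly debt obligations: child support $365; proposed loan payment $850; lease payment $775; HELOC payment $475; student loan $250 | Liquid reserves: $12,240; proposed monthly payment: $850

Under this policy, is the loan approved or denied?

Approved

Credit score 831 ≥ 620 (meets base)
Total debts = (365 + 850 + 775 + 475 + 250) = 2,715. DTI: 2,715 ÷ 6,400 = 42.4%, over the 40% base limit.
Reserves: 12,240 ÷ 850 = 14.4 months (meets 3-month minimum)
42.4% falls in the override range (40%–44%), so the compensating-factor test applies.
Override check — reserves: 14.4 mo (ok); score: 831 (ok).
Both compensating conditions met → exception applies.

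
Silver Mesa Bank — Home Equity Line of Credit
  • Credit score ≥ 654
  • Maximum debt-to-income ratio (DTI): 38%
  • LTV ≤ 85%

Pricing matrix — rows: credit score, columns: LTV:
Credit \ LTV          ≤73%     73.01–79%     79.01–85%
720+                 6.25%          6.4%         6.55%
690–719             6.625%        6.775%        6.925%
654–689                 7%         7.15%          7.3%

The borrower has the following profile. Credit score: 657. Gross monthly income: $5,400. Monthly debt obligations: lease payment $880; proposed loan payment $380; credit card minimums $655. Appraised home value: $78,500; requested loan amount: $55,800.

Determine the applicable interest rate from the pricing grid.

7%

Credit score 657 ≥ 654; Total monthly debts = (880 + 380 + 655) = 1,915. DTI: 1,915 ÷ 5,400 = 35.5%, within the 38% cap
Loan-to-value = 55,800/78,500 = 71.1% — pass (85% max)
Credit 657 → row 654–689; LTV 71.1% → column ≤73%. Grid cell → 7%.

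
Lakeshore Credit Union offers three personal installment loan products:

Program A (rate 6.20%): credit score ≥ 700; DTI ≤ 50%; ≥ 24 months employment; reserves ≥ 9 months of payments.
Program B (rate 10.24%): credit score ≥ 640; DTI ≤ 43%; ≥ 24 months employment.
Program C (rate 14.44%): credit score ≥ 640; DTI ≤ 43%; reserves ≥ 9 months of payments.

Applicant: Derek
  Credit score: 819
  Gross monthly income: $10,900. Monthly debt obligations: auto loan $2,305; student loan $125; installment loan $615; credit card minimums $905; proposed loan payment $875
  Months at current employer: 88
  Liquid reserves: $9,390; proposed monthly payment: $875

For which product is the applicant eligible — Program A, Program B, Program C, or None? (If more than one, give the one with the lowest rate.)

Total debts = (2,305 + 125 + 615 + 905 + 875) = 4,825; DTI = 4,825/10,900 = 44.3%.
Reserves = 9,390/875 = 10.7 months.
Program A: score 819 ≥ 700; DTI 44.3% ≤ 50%; employment 88 ≥ 24 mo; reserves 10.7 ≥ 9 mo → qualifies.
Program B: score 819 ≥ 640; DTI 44.3% > 43%; employment 88 ≥ 24 mo → does not qualify.
Program C: score 819 ≥ 640; DTI 44.3% > 43%; reserves 10.7 ≥ 9 mo → does not qualify.

Program A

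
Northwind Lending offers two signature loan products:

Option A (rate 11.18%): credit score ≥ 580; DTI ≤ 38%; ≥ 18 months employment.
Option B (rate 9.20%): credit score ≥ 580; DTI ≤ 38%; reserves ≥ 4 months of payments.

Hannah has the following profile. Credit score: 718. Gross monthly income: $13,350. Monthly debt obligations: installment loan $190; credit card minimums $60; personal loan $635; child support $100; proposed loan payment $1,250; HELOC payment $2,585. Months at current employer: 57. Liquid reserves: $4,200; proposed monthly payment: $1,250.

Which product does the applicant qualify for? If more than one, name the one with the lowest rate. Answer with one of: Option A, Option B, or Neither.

Option A

Total debts = (190 + 60 + 635 + 100 + 1,250 + 2,585) = 4,820; DTI = 4,820/13,350 = 36.1%.
Reserves = 4,200/1,250 = 3.4 months.
Option A: score 718 ≥ 580; DTI 36.1% ≤ 38%; employment 57 ≥ 18 mo → qualifies.
Option B: score 718 ≥ 580; DTI 36.1% ≤ 38%; reserves 3.4 < 4 mo → does not qualify.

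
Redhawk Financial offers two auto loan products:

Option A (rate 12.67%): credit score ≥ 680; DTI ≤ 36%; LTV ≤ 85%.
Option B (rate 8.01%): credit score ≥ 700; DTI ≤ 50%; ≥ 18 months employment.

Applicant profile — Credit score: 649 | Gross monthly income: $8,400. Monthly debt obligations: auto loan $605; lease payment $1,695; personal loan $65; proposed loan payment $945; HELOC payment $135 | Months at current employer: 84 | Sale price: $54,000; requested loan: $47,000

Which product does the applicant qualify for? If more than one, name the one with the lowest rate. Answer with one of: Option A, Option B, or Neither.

Total debts = (605 + 1,695 + 65 + 945 + 135) = 3,445; DTI = 3,445/8,400 = 41%.
LTV = 47,000/54,000 = 87%.
Option A: score 649 < 680; DTI 41% > 36%; LTV 87% > 85% → does not qualify.
Option B: score 649 < 700; DTI 41% ≤ 50%; employment 84 ≥ 18 mo → does not qualify.

Neither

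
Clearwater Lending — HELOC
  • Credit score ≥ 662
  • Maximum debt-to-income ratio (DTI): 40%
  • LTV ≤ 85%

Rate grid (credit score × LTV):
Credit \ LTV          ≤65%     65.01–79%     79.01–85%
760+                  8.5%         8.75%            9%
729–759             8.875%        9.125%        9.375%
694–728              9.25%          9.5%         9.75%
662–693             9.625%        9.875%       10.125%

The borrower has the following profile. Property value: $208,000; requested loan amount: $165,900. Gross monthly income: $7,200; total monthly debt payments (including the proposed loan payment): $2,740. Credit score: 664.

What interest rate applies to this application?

Credit score 664 ≥ 662; Debt-to-income = 2,740/7,200 = 38.1% — meets 40% limit
Loan-to-value = 165,900/208,000 = 79.8% — pass (85% max)
Row: 664 falls in 662–693. Column: 79.8% falls in 79.01–85%. Rate = 10.125%.

10.125%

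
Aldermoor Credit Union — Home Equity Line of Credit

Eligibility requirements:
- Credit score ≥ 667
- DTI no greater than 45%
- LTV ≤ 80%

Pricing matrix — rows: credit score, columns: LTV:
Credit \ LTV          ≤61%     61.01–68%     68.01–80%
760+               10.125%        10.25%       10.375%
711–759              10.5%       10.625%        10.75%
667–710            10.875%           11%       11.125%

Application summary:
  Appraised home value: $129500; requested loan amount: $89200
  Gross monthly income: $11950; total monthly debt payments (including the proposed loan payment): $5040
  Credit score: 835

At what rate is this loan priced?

10.375%

Credit score 835 ≥ 667; Debt-to-income = 5,040/11,950 = 42.2% — meets 45% limit
LTV = 89,200/129,500 = 68.9% ≤ 80%
Score 835 is in the 760+ band; LTV 68.9% is in the 68.01–80% band → 10.375%.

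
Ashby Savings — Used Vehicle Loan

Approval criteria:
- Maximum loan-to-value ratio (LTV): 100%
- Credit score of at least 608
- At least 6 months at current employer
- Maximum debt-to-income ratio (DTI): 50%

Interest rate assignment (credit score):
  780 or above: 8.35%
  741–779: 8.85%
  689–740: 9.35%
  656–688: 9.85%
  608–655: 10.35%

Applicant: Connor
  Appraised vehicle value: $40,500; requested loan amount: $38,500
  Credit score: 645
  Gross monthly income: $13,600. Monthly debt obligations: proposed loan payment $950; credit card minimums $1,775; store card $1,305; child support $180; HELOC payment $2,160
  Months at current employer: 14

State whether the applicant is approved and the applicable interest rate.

Credit score 645 ≥ 608 (meets minimum)
Employment 14 ≥ 6 months
Total monthly debts = (950 + 1,775 + 1,305 + 180 + 2,160) = 6,370. DTI = 6,370/13,600 = 46.8% ≤ 50%
LTV: 38,500 ÷ 40,500 = 95.1%, within 100% cap
All requirements met. Score 645 falls in the 608–655 tier → 10.35%.

Approved at 10.35%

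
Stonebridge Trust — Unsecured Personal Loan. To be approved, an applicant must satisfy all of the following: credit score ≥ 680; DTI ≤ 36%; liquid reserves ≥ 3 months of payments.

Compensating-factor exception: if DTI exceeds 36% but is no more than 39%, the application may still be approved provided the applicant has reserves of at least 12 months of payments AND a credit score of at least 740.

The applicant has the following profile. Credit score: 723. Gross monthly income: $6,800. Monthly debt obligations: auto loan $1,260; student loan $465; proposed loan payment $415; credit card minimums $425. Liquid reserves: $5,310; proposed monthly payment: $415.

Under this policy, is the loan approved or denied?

Denied

Credit score 723 ≥ 680 (meets base)
Total debts = (1,260 + 465 + 415 + 425) = 2,565. DTI = 2,565/6,800 = 37.7% > 36% — standard DTI limit exceeded.
Reserves = 5,310/415 = 12.8 months ≥ 3
37.7% falls in the override range (36%–39%), so the compensating-factor test applies.
Reserves 12.8 ≥ 12 months; credit score 723 < 740.
Compensating-factor requirement not fully met.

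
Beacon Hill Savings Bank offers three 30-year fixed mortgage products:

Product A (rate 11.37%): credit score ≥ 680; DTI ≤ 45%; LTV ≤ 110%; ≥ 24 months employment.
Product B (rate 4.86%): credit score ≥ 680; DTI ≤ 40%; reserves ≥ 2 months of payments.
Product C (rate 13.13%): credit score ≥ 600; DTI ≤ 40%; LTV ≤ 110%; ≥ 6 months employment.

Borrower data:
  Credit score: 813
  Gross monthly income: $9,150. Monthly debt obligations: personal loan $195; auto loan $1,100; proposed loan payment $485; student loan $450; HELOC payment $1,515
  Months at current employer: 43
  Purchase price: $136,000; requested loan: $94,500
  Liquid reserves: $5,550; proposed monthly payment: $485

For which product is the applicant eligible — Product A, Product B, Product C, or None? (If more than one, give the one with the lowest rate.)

Product A

Total debts = (195 + 1,100 + 485 + 450 + 1,515) = 3,745; DTI = 3,745/9,150 = 40.9%.
LTV = 94,500/136,000 = 69.5%.
Reserves = 5,550/485 = 11.4 months.
Product A: score 813 ≥ 680; DTI 40.9% ≤ 45%; LTV 69.5% ≤ 110%; employment 43 ≥ 24 mo → qualifies.
Product B: score 813 ≥ 680; DTI 40.9% > 40%; reserves 11.4 ≥ 2 mo → does not qualify.
Product C: score 813 ≥ 600; DTI 40.9% > 40%; LTV 69.5% ≤ 110%; employment 43 ≥ 6 mo → does not qualify.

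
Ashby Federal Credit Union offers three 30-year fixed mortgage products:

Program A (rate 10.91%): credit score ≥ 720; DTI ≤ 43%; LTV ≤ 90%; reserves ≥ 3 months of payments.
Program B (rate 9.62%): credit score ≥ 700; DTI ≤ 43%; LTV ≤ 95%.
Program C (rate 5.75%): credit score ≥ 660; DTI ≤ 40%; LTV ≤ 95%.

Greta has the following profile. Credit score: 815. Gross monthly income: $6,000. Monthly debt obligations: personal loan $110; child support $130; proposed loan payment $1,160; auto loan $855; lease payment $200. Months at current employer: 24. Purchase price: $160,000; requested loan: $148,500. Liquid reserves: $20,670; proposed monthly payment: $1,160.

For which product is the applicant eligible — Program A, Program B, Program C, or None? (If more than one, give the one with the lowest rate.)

Program B

Total debts = (110 + 130 + 1,160 + 855 + 200) = 2,455; DTI = 2,455/6,000 = 40.9%.
LTV = 148,500/160,000 = 92.8%.
Reserves = 20,670/1,160 = 17.8 months.
Program A: score 815 ≥ 720; DTI 40.9% ≤ 43%; LTV 92.8% > 90%; reserves 17.8 ≥ 3 mo → does not qualify.
Program B: score 815 ≥ 700; DTI 40.9% ≤ 43%; LTV 92.8% ≤ 95% → qualifies.
Program C: score 815 ≥ 660; DTI 40.9% > 40%; LTV 92.8% ≤ 95% → does not qualify.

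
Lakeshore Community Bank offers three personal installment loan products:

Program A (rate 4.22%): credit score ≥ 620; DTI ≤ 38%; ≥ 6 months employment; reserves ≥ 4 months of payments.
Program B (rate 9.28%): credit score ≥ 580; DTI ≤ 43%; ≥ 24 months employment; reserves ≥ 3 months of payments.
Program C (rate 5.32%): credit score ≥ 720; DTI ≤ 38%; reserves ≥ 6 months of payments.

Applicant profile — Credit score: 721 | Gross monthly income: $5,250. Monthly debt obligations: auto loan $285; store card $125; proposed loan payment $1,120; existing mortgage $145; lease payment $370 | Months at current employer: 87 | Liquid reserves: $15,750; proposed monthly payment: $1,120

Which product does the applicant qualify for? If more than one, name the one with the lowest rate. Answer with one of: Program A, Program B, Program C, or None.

Total debts = (285 + 125 + 1,120 + 145 + 370) = 2,045; DTI = 2,045/5,250 = 39%.
Reserves = 15,750/1,120 = 14.1 months.
Program A: score 721 ≥ 620; DTI 39% > 38%; employment 87 ≥ 6 mo; reserves 14.1 ≥ 4 mo → does not qualify.
Program B: score 721 ≥ 580; DTI 39% ≤ 43%; employment 87 ≥ 24 mo; reserves 14.1 ≥ 3 mo → qualifies.
Program C: score 721 ≥ 720; DTI 39% > 38%; reserves 14.1 ≥ 6 mo → does not qualify.

Program B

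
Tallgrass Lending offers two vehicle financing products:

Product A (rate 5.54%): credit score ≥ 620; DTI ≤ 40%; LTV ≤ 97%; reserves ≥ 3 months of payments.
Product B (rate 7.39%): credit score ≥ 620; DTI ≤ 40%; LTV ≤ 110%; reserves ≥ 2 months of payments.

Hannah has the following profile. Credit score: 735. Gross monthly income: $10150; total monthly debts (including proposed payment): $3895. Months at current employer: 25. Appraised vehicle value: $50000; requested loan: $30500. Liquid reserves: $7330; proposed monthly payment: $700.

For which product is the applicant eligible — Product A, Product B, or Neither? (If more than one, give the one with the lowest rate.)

Product A

DTI = 3,895/10,150 = 38.4%.
LTV = 30,500/50,000 = 61%.
Reserves = 7,330/700 = 10.5 months.
Product A: score 735 ≥ 620; DTI 38.4% ≤ 40%; LTV 61% ≤ 97%; reserves 10.5 ≥ 3 mo → qualifies.
Product B: score 735 ≥ 620; DTI 38.4% ≤ 40%; LTV 61% ≤ 110%; reserves 10.5 ≥ 2 mo → qualifies.
Qualifying: Product A, Product B. Lowest rate is 5.54% → Product A.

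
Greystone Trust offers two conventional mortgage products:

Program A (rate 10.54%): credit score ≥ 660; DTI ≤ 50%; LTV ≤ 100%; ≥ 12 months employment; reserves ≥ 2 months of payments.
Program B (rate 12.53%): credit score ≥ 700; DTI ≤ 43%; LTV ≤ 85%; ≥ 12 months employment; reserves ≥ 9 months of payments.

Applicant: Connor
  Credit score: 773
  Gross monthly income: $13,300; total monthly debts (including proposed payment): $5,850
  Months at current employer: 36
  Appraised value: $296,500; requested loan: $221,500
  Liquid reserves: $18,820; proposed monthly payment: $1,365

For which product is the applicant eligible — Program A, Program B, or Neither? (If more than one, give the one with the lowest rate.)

DTI = 5,850/13,300 = 44%.
LTV = 221,500/296,500 = 74.7%.
Reserves = 18,820/1,365 = 13.8 months.
Program A: score 773 ≥ 660; DTI 44% ≤ 50%; LTV 74.7% ≤ 100%; employment 36 ≥ 12 mo; reserves 13.8 ≥ 2 mo → qualifies.
Program B: score 773 ≥ 700; DTI 44% > 43%; LTV 74.7% ≤ 85%; employment 36 ≥ 12 mo; reserves 13.8 ≥ 9 mo → does not qualify.

Program A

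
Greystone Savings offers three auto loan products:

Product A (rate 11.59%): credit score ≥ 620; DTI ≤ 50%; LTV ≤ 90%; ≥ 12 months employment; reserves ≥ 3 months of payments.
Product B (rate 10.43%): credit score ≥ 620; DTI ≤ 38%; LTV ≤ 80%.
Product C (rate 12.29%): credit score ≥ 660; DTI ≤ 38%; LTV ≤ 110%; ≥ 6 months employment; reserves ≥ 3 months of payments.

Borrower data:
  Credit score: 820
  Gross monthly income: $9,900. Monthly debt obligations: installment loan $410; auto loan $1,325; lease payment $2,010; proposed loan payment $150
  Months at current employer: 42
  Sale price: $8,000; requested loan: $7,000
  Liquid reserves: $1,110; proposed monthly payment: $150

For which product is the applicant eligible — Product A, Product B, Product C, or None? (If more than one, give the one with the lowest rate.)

Product A

Total debts = (410 + 1,325 + 2,010 + 150) = 3,895; DTI = 3,895/9,900 = 39.3%.
LTV = 7,000/8,000 = 87.5%.
Reserves = 1,110/150 = 7.4 months.
Product A: score 820 ≥ 620; DTI 39.3% ≤ 50%; LTV 87.5% ≤ 90%; employment 42 ≥ 12 mo; reserves 7.4 ≥ 3 mo → qualifies.
Product B: score 820 ≥ 620; DTI 39.3% > 38%; LTV 87.5% > 80% → does not qualify.
Product C: score 820 ≥ 660; DTI 39.3% > 38%; LTV 87.5% ≤ 110%; employment 42 ≥ 6 mo; reserves 7.4 ≥ 3 mo → does not qualify.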